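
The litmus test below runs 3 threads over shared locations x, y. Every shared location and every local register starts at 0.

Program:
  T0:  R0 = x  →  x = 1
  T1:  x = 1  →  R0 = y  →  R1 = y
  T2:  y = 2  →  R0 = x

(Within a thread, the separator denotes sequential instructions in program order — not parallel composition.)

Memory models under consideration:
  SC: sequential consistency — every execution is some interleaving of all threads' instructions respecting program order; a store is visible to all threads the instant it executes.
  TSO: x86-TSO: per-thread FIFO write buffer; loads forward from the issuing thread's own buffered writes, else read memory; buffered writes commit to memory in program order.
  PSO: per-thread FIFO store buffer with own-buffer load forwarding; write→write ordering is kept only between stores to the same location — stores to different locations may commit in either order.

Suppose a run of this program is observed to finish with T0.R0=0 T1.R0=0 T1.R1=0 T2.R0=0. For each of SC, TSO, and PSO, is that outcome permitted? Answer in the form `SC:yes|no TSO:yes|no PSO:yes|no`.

outcome vector order: (T0.R0,T1.R0,T1.R1,T2.R0)
SC (8): <0 0 0 1>, <0 0 2 1>, <0 2 2 0>, <0 2 2 1>, <1 0 0 1>, <1 0 2 1>, <1 2 2 0>, <1 2 2 1>
TSO (12): <0 0 0 0>, <0 0 0 1>, <0 0 2 0>, <0 0 2 1>, <0 2 2 0>, <0 2 2 1>, <1 0 0 0>, <1 0 0 1>, <1 0 2 0>, <1 0 2 1>, <1 2 2 0>, <1 2 2 1>
PSO (12): <0 0 0 0>, <0 0 0 1>, <0 0 2 0>, <0 0 2 1>, <0 2 2 0>, <0 2 2 1>, <1 0 0 0>, <1 0 0 1>, <1 0 2 0>, <1 0 2 1>, <1 2 2 0>, <1 2 2 1>
target <0 0 0 0> ∈ {TSO,PSO}

SC:no TSO:yes PSO:yes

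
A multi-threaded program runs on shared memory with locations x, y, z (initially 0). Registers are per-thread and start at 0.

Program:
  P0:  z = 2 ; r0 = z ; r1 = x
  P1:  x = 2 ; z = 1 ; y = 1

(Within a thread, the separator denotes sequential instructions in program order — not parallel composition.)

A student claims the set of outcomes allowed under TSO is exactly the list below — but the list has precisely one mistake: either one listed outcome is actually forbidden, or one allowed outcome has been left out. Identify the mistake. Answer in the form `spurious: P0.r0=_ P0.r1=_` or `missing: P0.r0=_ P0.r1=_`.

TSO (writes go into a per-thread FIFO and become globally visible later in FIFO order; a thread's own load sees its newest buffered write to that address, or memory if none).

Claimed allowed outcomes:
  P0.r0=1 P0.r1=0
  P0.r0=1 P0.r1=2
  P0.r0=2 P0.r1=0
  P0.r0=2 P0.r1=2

outcome vector order: (P0.r0,P0.r1)
[TSO] allowed = {<1 2>, <2 0>, <2 2>}
claimed∖TSO = {<1 0>}

spurious: P0.r0=1 P0.r1=0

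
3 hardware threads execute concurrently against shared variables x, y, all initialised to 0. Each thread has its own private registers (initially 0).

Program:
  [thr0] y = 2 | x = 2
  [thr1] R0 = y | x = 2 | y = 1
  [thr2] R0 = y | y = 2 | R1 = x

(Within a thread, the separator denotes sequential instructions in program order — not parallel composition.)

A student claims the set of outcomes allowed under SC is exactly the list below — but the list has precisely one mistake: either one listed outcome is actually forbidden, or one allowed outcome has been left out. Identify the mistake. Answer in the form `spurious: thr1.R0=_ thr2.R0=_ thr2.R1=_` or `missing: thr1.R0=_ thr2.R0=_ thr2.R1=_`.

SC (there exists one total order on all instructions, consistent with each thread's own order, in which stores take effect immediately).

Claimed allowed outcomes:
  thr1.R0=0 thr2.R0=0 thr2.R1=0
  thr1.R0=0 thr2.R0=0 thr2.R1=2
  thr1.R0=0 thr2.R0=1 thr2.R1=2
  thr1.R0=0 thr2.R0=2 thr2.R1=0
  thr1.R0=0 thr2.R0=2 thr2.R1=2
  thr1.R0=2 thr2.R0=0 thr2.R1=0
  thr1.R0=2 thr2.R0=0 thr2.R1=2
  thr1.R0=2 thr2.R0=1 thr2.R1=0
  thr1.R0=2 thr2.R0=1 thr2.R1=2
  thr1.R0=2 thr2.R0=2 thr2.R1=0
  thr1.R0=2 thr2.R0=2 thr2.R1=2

spurious: thr1.R0=2 thr2.R0=1 thr2.R1=0

outcome vector order: (thr1.R0,thr2.R0,thr2.R1)
SC: 10 outcomes — {000, 002, 012, 020, 022, 200, 202, 212, 220, 222}
claimed∖SC = {210}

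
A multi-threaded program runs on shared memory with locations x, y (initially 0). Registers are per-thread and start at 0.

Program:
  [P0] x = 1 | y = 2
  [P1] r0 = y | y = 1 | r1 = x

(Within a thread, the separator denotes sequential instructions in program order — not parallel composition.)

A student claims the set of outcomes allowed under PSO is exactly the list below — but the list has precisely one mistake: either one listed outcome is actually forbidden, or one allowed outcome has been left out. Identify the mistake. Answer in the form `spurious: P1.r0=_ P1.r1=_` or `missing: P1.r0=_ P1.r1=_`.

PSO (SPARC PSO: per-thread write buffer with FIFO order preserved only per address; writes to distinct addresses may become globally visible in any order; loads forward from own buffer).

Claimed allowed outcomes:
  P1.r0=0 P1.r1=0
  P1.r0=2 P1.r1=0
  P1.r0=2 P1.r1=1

outcome vector order: (P1.r0,P1.r1)
PSO: 4 outcomes — {00; 01; 20; 21}
PSO∖claimed = {01}

missing: P1.r0=0 P1.r1=1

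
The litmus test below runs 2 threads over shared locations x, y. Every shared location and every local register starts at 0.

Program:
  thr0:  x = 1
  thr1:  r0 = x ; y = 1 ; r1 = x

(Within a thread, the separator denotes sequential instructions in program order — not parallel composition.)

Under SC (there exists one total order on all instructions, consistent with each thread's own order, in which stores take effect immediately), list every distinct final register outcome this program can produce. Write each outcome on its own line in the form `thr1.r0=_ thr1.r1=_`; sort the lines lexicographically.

thr1.r0=0 thr1.r1=0
thr1.r0=0 thr1.r1=1
thr1.r0=1 thr1.r1=1

outcome vector order: (thr1.r0,thr1.r1)
|SC outcomes| = 3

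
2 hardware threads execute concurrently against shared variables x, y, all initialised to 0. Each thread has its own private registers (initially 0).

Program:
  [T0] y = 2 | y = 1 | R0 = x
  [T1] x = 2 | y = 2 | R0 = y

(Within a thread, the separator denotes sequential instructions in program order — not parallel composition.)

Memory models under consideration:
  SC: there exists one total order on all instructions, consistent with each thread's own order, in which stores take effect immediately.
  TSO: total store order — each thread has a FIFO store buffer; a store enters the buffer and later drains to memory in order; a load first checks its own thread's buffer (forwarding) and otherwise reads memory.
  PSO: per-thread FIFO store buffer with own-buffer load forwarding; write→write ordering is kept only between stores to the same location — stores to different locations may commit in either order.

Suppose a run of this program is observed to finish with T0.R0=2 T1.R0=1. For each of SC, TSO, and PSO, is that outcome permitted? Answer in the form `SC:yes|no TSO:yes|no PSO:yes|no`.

SC:yes TSO:yes PSO:yes

outcome vector order: (T0.R0,T1.R0)
[SC] allowed = {<0 2>, <2 1>, <2 2>}
[TSO] allowed = {<0 1>, <0 2>, <2 1>, <2 2>}
[PSO] allowed = {<0 1>, <0 2>, <2 1>, <2 2>}
target <2 1> ∈ {SC,TSO,PSO}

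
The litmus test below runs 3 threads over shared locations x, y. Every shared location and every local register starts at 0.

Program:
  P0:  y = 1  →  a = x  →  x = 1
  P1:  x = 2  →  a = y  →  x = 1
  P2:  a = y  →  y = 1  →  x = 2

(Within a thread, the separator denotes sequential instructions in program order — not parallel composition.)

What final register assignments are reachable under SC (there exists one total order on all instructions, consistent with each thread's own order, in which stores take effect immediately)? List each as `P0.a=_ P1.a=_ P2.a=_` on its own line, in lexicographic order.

P0.a=0 P1.a=1 P2.a=0
P0.a=0 P1.a=1 P2.a=1
P0.a=1 P1.a=0 P2.a=0
P0.a=1 P1.a=0 P2.a=1
P0.a=1 P1.a=1 P2.a=0
P0.a=1 P1.a=1 P2.a=1
P0.a=2 P1.a=0 P2.a=0
P0.a=2 P1.a=0 P2.a=1
P0.a=2 P1.a=1 P2.a=0
P0.a=2 P1.a=1 P2.a=1

outcome vector order: (P0.a,P1.a,P2.a)
|SC outcomes| = 10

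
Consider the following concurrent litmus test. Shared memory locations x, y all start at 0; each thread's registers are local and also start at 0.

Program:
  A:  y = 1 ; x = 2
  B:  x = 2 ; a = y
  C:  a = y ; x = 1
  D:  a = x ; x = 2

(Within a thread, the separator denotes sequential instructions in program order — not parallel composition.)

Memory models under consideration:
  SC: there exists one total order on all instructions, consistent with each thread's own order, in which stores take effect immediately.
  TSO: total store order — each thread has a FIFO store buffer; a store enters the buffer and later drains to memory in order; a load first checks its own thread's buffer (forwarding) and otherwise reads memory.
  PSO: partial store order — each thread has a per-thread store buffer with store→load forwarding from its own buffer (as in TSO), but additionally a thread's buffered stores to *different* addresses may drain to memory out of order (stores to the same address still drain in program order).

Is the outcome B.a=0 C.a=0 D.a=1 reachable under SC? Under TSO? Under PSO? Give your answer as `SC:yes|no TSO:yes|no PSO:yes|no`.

SC:yes TSO:yes PSO:yes

outcome vector order: (B.a,C.a,D.a)
SC: 12 outcomes — {(0,0,0), (0,0,1), (0,0,2), (0,1,0), (0,1,1), (0,1,2), (1,0,0), (1,0,1), (1,0,2), (1,1,0), (1,1,1), (1,1,2)}
TSO: 12 outcomes — {(0,0,0), (0,0,1), (0,0,2), (0,1,0), (0,1,1), (0,1,2), (1,0,0), (1,0,1), (1,0,2), (1,1,0), (1,1,1), (1,1,2)}
PSO: 12 outcomes — {(0,0,0), (0,0,1), (0,0,2), (0,1,0), (0,1,1), (0,1,2), (1,0,0), (1,0,1), (1,0,2), (1,1,0), (1,1,1), (1,1,2)}
target (0,0,1) ∈ {SC,TSO,PSO}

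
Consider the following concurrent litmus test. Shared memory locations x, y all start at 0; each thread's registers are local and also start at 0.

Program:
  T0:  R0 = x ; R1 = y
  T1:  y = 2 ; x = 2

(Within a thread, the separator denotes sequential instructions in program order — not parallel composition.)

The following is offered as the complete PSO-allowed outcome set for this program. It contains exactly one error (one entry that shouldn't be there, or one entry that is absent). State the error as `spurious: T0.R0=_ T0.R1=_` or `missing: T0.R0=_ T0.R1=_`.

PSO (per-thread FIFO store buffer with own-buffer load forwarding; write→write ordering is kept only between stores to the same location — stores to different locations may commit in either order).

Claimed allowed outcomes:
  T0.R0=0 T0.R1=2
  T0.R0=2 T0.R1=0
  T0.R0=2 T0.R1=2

missing: T0.R0=0 T0.R1=0

outcome vector order: (T0.R0,T0.R1)
[PSO] allowed = {0/0 0/2 2/0 2/2}
PSO∖claimed = {0/0}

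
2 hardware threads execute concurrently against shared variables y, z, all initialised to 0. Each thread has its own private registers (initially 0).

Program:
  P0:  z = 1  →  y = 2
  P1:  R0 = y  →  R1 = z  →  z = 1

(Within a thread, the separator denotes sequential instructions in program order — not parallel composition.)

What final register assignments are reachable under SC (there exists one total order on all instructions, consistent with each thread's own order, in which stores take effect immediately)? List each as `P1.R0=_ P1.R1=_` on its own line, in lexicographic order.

outcome vector order: (P1.R0,P1.R1)
|SC outcomes| = 3

P1.R0=0 P1.R1=0
P1.R0=0 P1.R1=1
P1.R0=2 P1.R1=1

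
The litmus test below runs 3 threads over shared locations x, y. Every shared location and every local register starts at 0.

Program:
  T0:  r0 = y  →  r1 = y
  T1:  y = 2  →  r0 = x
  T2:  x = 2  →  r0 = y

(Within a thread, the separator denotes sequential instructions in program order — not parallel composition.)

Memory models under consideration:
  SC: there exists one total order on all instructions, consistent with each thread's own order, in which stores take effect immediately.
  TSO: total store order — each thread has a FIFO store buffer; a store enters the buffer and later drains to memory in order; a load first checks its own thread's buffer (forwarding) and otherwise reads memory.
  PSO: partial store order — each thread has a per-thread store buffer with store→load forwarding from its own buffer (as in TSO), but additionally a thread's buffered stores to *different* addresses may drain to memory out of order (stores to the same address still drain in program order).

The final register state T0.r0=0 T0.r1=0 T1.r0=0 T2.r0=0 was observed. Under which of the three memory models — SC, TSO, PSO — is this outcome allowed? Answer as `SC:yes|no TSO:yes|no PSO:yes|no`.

SC:no TSO:yes PSO:yes

outcome vector order: (T0.r0,T0.r1,T1.r0,T2.r0)
under SC → 0002 0020 0022 0202 0220 0222 2202 2220 2222
under TSO → 0000 0002 0020 0022 0200 0202 0220 0222 2200 2202 2220 2222
under PSO → 0000 0002 0020 0022 0200 0202 0220 0222 2200 2202 2220 2222
target 0000 ∈ {TSO,PSO}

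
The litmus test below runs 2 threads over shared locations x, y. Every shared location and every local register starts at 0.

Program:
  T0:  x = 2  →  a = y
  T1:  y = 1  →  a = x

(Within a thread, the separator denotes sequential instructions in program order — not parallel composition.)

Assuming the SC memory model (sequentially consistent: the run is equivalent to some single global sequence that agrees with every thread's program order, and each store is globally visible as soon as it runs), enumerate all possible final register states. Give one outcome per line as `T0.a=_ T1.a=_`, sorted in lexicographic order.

outcome vector order: (T0.a,T1.a)
|SC outcomes| = 3

T0.a=0 T1.a=2
T0.a=1 T1.a=0
T0.a=1 T1.a=2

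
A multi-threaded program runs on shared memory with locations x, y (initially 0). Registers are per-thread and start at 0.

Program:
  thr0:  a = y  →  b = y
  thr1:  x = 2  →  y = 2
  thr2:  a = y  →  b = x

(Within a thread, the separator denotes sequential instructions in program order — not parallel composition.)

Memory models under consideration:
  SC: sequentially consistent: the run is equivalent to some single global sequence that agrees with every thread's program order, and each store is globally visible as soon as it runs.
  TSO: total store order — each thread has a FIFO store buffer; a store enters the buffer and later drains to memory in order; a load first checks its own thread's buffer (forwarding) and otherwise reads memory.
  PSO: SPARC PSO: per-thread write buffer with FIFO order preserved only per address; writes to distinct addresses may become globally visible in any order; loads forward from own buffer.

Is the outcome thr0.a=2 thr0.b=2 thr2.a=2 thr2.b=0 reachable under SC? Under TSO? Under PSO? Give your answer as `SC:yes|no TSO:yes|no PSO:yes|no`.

SC:no TSO:no PSO:yes

outcome vector order: (thr0.a,thr0.b,thr2.a,thr2.b)
[SC] allowed = {0/0/0/0, 0/0/0/2, 0/0/2/2, 0/2/0/0, 0/2/0/2, 0/2/2/2, 2/2/0/0, 2/2/0/2, 2/2/2/2}
[TSO] allowed = {0/0/0/0, 0/0/0/2, 0/0/2/2, 0/2/0/0, 0/2/0/2, 0/2/2/2, 2/2/0/0, 2/2/0/2, 2/2/2/2}
[PSO] allowed = {0/0/0/0, 0/0/0/2, 0/0/2/0, 0/0/2/2, 0/2/0/0, 0/2/0/2, 0/2/2/0, 0/2/2/2, 2/2/0/0, 2/2/0/2, 2/2/2/0, 2/2/2/2}
target 2/2/2/0 ∈ {PSO}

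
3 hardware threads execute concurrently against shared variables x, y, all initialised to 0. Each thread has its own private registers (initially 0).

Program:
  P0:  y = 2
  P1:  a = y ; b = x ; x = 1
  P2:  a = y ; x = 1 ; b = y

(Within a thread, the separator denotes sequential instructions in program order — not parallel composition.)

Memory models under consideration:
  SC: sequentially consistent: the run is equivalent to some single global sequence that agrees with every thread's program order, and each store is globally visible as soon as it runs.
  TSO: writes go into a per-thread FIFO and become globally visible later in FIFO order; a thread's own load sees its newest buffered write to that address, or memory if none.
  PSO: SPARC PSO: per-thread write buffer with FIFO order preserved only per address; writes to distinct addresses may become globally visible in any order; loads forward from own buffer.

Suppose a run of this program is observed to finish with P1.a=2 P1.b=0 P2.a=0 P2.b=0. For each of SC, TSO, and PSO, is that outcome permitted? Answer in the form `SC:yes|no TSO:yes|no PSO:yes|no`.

SC:no TSO:yes PSO:yes

outcome vector order: (P1.a,P1.b,P2.a,P2.b)
SC: 11 outcomes — {0000, 0002, 0022, 0100, 0102, 0122, 2002, 2022, 2100, 2102, 2122}
TSO: 12 outcomes — {0000, 0002, 0022, 0100, 0102, 0122, 2000, 2002, 2022, 2100, 2102, 2122}
PSO: 12 outcomes — {0000, 0002, 0022, 0100, 0102, 0122, 2000, 2002, 2022, 2100, 2102, 2122}
target 2000 ∈ {TSO,PSO}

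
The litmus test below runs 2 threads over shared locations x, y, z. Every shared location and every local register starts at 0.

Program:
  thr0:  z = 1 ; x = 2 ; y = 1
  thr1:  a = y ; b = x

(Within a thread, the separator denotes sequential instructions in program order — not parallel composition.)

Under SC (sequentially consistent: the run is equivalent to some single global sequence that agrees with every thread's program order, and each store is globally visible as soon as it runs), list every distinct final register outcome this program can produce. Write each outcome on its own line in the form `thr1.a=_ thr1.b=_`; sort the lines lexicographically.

outcome vector order: (thr1.a,thr1.b)
|SC outcomes| = 3

thr1.a=0 thr1.b=0
thr1.a=0 thr1.b=2
thr1.a=1 thr1.b=2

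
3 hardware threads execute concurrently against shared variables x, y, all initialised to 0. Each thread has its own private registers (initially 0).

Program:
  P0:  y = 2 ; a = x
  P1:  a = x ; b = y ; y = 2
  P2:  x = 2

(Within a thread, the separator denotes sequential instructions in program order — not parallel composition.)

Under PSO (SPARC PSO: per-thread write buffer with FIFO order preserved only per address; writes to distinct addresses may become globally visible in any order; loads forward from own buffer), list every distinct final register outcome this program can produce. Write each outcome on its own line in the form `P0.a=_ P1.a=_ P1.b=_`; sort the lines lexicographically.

P0.a=0 P1.a=0 P1.b=0
P0.a=0 P1.a=0 P1.b=2
P0.a=0 P1.a=2 P1.b=0
P0.a=0 P1.a=2 P1.b=2
P0.a=2 P1.a=0 P1.b=0
P0.a=2 P1.a=0 P1.b=2
P0.a=2 P1.a=2 P1.b=0
P0.a=2 P1.a=2 P1.b=2

outcome vector order: (P0.a,P1.a,P1.b)
|PSO outcomes| = 8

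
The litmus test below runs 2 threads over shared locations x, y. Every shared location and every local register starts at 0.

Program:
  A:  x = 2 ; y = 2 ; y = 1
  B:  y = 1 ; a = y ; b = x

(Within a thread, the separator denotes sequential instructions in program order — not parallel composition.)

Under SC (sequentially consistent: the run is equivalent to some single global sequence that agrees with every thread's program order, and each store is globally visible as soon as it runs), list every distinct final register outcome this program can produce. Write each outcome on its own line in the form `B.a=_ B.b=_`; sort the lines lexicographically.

B.a=1 B.b=0
B.a=1 B.b=2
B.a=2 B.b=2

outcome vector order: (B.a,B.b)
|SC outcomes| = 3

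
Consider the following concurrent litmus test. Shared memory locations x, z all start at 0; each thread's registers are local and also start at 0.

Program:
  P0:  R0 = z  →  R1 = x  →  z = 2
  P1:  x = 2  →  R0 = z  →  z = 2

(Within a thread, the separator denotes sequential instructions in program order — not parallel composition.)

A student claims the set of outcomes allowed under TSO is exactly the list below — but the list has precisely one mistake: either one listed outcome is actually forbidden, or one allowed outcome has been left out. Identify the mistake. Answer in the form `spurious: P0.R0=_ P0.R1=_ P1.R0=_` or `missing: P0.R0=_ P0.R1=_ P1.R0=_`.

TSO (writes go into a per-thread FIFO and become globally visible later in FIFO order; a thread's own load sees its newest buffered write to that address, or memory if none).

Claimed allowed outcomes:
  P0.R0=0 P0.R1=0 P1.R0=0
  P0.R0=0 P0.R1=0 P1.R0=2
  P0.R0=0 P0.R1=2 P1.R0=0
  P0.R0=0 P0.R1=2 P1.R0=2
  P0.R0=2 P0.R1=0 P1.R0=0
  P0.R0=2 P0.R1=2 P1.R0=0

outcome vector order: (P0.R0,P0.R1,P1.R0)
[TSO] allowed = {0/0/0 0/0/2 0/2/0 0/2/2 2/2/0}
claimed∖TSO = {2/0/0}

spurious: P0.R0=2 P0.R1=0 P1.R0=0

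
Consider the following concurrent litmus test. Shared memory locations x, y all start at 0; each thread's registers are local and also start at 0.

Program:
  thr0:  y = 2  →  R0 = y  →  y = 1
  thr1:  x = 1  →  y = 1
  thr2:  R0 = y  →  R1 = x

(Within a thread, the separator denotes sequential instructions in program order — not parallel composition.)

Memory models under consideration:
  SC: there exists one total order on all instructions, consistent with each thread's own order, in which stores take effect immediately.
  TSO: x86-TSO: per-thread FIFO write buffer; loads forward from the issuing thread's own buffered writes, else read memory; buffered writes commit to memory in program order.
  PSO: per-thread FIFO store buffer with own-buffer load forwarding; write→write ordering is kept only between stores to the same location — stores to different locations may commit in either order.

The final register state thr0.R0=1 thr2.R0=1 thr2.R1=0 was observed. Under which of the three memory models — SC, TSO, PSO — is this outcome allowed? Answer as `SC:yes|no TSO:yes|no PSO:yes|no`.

outcome vector order: (thr0.R0,thr2.R0,thr2.R1)
[SC] allowed = {1/0/0, 1/0/1, 1/1/1, 1/2/0, 1/2/1, 2/0/0, 2/0/1, 2/1/0, 2/1/1, 2/2/0, 2/2/1}
[TSO] allowed = {1/0/0, 1/0/1, 1/1/1, 1/2/0, 1/2/1, 2/0/0, 2/0/1, 2/1/0, 2/1/1, 2/2/0, 2/2/1}
[PSO] allowed = {1/0/0, 1/0/1, 1/1/0, 1/1/1, 1/2/0, 1/2/1, 2/0/0, 2/0/1, 2/1/0, 2/1/1, 2/2/0, 2/2/1}
target 1/1/0 ∈ {PSO}

SC:no TSO:no PSO:yes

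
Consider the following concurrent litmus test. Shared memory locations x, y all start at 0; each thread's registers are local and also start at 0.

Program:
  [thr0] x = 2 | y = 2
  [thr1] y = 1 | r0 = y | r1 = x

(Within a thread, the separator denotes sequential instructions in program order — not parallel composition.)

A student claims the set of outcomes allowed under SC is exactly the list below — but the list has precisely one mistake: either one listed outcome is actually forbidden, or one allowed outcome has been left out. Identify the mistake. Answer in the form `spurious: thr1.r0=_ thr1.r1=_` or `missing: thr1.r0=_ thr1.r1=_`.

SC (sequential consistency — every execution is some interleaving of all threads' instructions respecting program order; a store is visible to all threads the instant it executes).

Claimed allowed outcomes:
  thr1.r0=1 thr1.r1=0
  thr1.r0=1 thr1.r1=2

missing: thr1.r0=2 thr1.r1=2

outcome vector order: (thr1.r0,thr1.r1)
SC (3): 10 12 22
SC∖claimed = {22}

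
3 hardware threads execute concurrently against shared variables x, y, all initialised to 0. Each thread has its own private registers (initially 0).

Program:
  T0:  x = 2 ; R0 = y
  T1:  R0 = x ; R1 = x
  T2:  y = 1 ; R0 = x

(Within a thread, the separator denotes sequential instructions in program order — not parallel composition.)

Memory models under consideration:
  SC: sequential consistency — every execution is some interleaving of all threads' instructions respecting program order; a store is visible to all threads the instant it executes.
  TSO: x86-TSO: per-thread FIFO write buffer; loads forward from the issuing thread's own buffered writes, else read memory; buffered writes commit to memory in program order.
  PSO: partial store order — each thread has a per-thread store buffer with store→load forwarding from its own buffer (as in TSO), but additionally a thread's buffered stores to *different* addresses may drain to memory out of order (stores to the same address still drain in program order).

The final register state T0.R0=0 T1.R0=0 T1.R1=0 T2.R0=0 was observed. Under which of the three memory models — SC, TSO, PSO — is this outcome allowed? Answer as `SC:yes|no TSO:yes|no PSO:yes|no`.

SC:no TSO:yes PSO:yes

outcome vector order: (T0.R0,T1.R0,T1.R1,T2.R0)
[SC] allowed = {<0 0 0 2> <0 0 2 2> <0 2 2 2> <1 0 0 0> <1 0 0 2> <1 0 2 0> <1 0 2 2> <1 2 2 0> <1 2 2 2>}
[TSO] allowed = {<0 0 0 0> <0 0 0 2> <0 0 2 0> <0 0 2 2> <0 2 2 0> <0 2 2 2> <1 0 0 0> <1 0 0 2> <1 0 2 0> <1 0 2 2> <1 2 2 0> <1 2 2 2>}
[PSO] allowed = {<0 0 0 0> <0 0 0 2> <0 0 2 0> <0 0 2 2> <0 2 2 0> <0 2 2 2> <1 0 0 0> <1 0 0 2> <1 0 2 0> <1 0 2 2> <1 2 2 0> <1 2 2 2>}
target <0 0 0 0> ∈ {TSO,PSO}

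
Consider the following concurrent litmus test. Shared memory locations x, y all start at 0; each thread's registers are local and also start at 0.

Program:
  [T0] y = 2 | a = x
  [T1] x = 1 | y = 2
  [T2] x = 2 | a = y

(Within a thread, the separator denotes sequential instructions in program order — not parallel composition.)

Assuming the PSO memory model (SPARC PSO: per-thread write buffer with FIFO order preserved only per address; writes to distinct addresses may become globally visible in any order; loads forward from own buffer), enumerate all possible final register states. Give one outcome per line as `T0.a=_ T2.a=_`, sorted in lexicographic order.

T0.a=0 T2.a=0
T0.a=0 T2.a=2
T0.a=1 T2.a=0
T0.a=1 T2.a=2
T0.a=2 T2.a=0
T0.a=2 T2.a=2

outcome vector order: (T0.a,T2.a)
|PSO outcomes| = 6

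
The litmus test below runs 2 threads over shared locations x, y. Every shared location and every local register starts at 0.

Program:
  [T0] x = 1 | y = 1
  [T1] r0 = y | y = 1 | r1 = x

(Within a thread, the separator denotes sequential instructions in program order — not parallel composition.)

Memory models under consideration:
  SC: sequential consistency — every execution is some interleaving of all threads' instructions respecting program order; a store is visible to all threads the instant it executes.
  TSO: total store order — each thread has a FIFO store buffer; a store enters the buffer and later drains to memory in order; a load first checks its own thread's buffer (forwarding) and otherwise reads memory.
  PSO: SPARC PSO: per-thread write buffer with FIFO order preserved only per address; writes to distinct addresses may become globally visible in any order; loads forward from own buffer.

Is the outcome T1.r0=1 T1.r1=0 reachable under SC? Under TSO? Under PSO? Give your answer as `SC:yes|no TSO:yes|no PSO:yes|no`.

SC:no TSO:no PSO:yes

outcome vector order: (T1.r0,T1.r1)
[SC] allowed = {(0,0) (0,1) (1,1)}
[TSO] allowed = {(0,0) (0,1) (1,1)}
[PSO] allowed = {(0,0) (0,1) (1,0) (1,1)}
target (1,0) ∈ {PSO}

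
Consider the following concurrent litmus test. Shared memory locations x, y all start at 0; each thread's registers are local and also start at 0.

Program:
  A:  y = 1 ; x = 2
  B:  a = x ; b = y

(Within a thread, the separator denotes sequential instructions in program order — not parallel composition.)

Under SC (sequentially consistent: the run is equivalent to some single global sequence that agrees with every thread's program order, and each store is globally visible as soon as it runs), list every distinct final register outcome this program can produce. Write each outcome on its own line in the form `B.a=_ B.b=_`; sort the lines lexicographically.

outcome vector order: (B.a,B.b)
|SC outcomes| = 3

B.a=0 B.b=0
B.a=0 B.b=1
B.a=2 B.b=1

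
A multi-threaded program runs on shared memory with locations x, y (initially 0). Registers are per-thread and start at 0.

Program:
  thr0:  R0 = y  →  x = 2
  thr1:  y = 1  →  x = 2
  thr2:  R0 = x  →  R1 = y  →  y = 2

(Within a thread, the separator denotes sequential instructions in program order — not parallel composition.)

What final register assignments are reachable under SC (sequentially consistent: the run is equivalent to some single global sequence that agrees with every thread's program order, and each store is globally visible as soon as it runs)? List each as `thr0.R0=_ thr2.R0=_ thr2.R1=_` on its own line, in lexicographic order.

thr0.R0=0 thr2.R0=0 thr2.R1=0
thr0.R0=0 thr2.R0=0 thr2.R1=1
thr0.R0=0 thr2.R0=2 thr2.R1=0
thr0.R0=0 thr2.R0=2 thr2.R1=1
thr0.R0=1 thr2.R0=0 thr2.R1=0
thr0.R0=1 thr2.R0=0 thr2.R1=1
thr0.R0=1 thr2.R0=2 thr2.R1=1
thr0.R0=2 thr2.R0=0 thr2.R1=0
thr0.R0=2 thr2.R0=0 thr2.R1=1
thr0.R0=2 thr2.R0=2 thr2.R1=1

outcome vector order: (thr0.R0,thr2.R0,thr2.R1)
|SC outcomes| = 10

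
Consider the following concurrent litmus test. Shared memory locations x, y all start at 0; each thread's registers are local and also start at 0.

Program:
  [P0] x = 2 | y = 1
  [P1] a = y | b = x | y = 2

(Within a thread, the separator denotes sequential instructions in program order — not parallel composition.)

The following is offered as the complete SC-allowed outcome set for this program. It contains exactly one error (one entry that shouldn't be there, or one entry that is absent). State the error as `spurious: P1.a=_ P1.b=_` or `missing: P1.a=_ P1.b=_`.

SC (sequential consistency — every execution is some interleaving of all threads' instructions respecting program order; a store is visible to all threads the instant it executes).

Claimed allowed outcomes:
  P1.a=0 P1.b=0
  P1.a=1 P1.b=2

missing: P1.a=0 P1.b=2

outcome vector order: (P1.a,P1.b)
SC: 3 outcomes — {<0 0>, <0 2>, <1 2>}
SC∖claimed = {<0 2>}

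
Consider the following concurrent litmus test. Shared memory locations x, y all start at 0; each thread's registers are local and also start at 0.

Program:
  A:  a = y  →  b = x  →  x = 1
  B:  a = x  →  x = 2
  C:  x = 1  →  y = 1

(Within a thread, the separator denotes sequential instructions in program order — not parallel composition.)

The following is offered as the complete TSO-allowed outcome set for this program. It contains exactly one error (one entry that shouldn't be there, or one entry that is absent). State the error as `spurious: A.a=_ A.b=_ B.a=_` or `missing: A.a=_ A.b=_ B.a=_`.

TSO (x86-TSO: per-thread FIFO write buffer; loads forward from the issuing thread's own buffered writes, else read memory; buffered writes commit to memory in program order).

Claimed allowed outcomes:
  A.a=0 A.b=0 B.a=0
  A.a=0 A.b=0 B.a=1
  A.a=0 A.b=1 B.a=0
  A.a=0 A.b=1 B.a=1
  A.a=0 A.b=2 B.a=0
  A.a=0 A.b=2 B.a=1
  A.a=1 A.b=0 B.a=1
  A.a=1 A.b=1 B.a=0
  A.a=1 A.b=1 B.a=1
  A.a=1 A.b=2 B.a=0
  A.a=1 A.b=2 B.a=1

spurious: A.a=1 A.b=0 B.a=1

outcome vector order: (A.a,A.b,B.a)
[TSO] allowed = {0/0/0 0/0/1 0/1/0 0/1/1 0/2/0 0/2/1 1/1/0 1/1/1 1/2/0 1/2/1}
claimed∖TSO = {1/0/1}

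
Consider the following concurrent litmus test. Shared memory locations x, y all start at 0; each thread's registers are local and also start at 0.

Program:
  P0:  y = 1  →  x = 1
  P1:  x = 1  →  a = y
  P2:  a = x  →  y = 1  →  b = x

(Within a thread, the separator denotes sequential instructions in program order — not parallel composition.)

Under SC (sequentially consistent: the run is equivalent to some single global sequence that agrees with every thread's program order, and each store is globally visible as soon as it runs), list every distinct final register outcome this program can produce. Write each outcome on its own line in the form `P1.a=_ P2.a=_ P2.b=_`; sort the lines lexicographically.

outcome vector order: (P1.a,P2.a,P2.b)
|SC outcomes| = 5

P1.a=0 P2.a=0 P2.b=1
P1.a=0 P2.a=1 P2.b=1
P1.a=1 P2.a=0 P2.b=0
P1.a=1 P2.a=0 P2.b=1
P1.a=1 P2.a=1 P2.b=1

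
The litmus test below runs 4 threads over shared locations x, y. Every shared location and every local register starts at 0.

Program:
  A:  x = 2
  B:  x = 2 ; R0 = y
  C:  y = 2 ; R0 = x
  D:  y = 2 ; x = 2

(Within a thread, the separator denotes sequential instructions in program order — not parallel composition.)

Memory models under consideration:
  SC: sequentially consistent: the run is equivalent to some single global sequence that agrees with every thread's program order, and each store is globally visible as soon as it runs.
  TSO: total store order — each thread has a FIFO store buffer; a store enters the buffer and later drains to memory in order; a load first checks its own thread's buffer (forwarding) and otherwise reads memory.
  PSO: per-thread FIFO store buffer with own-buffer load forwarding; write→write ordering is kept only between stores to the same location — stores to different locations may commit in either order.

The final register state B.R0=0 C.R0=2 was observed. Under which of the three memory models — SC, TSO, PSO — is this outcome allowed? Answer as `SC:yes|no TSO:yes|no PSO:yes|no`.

outcome vector order: (B.R0,C.R0)
[SC] allowed = {(0,2) (2,0) (2,2)}
[TSO] allowed = {(0,0) (0,2) (2,0) (2,2)}
[PSO] allowed = {(0,0) (0,2) (2,0) (2,2)}
target (0,2) ∈ {SC,TSO,PSO}

SC:yes TSO:yes PSO:yes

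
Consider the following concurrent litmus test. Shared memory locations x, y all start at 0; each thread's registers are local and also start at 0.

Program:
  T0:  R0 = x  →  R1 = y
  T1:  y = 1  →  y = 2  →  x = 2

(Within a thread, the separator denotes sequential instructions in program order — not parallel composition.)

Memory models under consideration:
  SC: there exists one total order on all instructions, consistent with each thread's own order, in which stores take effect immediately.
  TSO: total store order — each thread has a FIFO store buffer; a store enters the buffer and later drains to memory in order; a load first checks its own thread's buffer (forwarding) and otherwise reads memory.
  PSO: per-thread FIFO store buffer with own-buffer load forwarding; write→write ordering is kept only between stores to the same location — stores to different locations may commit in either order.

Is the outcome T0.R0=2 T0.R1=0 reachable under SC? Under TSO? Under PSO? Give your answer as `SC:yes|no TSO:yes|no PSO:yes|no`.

SC:no TSO:no PSO:yes

outcome vector order: (T0.R0,T0.R1)
SC: 4 outcomes — {0/0, 0/1, 0/2, 2/2}
TSO: 4 outcomes — {0/0, 0/1, 0/2, 2/2}
PSO: 6 outcomes — {0/0, 0/1, 0/2, 2/0, 2/1, 2/2}
target 2/0 ∈ {PSO}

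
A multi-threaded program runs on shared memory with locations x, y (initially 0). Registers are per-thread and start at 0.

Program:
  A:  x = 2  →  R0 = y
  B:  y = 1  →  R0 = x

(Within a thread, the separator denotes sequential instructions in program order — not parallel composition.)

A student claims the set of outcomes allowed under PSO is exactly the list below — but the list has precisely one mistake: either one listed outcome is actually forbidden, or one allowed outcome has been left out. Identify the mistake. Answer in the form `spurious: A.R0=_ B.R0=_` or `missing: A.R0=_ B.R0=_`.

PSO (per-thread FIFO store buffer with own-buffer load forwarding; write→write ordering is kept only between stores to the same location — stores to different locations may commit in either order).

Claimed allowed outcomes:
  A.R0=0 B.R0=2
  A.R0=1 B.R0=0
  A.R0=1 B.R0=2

outcome vector order: (A.R0,B.R0)
PSO (4): 00, 02, 10, 12
PSO∖claimed = {00}

missing: A.R0=0 B.R0=0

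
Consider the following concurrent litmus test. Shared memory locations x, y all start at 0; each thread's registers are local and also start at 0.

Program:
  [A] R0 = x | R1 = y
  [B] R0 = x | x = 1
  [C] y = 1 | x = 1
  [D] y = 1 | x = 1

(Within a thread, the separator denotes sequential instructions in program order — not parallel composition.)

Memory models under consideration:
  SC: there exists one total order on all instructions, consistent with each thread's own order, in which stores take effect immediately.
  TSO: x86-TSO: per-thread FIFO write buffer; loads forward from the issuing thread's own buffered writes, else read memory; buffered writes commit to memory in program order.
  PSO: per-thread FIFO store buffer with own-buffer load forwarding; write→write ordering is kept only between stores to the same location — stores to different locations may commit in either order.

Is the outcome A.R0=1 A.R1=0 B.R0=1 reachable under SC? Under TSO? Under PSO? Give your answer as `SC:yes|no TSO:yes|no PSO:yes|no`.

outcome vector order: (A.R0,A.R1,B.R0)
SC (7): (0,0,0); (0,0,1); (0,1,0); (0,1,1); (1,0,0); (1,1,0); (1,1,1)
TSO (7): (0,0,0); (0,0,1); (0,1,0); (0,1,1); (1,0,0); (1,1,0); (1,1,1)
PSO (8): (0,0,0); (0,0,1); (0,1,0); (0,1,1); (1,0,0); (1,0,1); (1,1,0); (1,1,1)
target (1,0,1) ∈ {PSO}

SC:no TSO:no PSO:yes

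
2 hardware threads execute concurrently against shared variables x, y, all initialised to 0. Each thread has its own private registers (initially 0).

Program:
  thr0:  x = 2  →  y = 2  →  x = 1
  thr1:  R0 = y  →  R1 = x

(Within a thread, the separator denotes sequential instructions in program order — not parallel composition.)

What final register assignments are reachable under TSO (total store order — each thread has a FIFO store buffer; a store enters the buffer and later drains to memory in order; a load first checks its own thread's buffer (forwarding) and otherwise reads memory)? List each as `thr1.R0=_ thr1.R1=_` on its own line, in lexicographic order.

thr1.R0=0 thr1.R1=0
thr1.R0=0 thr1.R1=1
thr1.R0=0 thr1.R1=2
thr1.R0=2 thr1.R1=1
thr1.R0=2 thr1.R1=2

outcome vector order: (thr1.R0,thr1.R1)
|TSO outcomes| = 5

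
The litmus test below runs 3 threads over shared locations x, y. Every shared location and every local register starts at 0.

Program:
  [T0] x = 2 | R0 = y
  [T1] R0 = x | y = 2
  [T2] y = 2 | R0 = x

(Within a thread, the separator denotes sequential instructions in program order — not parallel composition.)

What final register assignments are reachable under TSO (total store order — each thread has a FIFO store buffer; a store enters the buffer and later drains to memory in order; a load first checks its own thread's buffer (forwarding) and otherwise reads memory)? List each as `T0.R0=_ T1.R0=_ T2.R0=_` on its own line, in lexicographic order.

T0.R0=0 T1.R0=0 T2.R0=0
T0.R0=0 T1.R0=0 T2.R0=2
T0.R0=0 T1.R0=2 T2.R0=0
T0.R0=0 T1.R0=2 T2.R0=2
T0.R0=2 T1.R0=0 T2.R0=0
T0.R0=2 T1.R0=0 T2.R0=2
T0.R0=2 T1.R0=2 T2.R0=0
T0.R0=2 T1.R0=2 T2.R0=2

outcome vector order: (T0.R0,T1.R0,T2.R0)
|TSO outcomes| = 8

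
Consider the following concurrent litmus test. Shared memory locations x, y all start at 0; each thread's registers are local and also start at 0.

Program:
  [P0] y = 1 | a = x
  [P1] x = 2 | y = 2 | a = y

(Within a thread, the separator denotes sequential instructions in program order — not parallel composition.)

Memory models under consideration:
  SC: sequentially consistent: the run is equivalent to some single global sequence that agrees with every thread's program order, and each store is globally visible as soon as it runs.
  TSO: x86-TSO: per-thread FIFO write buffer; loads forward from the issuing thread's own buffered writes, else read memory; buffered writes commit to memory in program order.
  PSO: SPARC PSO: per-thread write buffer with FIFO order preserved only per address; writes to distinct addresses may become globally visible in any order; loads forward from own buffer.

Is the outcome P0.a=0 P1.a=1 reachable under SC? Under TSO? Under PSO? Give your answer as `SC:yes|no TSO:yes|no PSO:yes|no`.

SC:no TSO:yes PSO:yes

outcome vector order: (P0.a,P1.a)
[SC] allowed = {02; 21; 22}
[TSO] allowed = {01; 02; 21; 22}
[PSO] allowed = {01; 02; 21; 22}
target 01 ∈ {TSO,PSO}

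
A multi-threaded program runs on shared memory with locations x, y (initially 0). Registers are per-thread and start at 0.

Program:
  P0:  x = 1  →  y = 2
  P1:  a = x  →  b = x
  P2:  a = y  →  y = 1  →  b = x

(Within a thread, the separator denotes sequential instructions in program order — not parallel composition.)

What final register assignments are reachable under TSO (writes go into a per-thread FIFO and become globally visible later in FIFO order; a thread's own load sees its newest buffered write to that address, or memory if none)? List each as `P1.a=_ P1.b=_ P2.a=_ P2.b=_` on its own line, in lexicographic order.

outcome vector order: (P1.a,P1.b,P2.a,P2.b)
|TSO outcomes| = 9

P1.a=0 P1.b=0 P2.a=0 P2.b=0
P1.a=0 P1.b=0 P2.a=0 P2.b=1
P1.a=0 P1.b=0 P2.a=2 P2.b=1
P1.a=0 P1.b=1 P2.a=0 P2.b=0
P1.a=0 P1.b=1 P2.a=0 P2.b=1
P1.a=0 P1.b=1 P2.a=2 P2.b=1
P1.a=1 P1.b=1 P2.a=0 P2.b=0
P1.a=1 P1.b=1 P2.a=0 P2.b=1
P1.a=1 P1.b=1 P2.a=2 P2.b=1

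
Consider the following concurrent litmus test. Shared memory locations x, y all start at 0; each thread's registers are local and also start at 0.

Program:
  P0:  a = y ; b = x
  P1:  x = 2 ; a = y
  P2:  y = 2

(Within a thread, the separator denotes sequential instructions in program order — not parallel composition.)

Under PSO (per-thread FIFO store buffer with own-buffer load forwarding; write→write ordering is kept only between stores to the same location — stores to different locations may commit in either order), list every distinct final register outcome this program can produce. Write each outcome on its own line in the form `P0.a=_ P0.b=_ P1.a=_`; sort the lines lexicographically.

outcome vector order: (P0.a,P0.b,P1.a)
|PSO outcomes| = 8

P0.a=0 P0.b=0 P1.a=0
P0.a=0 P0.b=0 P1.a=2
P0.a=0 P0.b=2 P1.a=0
P0.a=0 P0.b=2 P1.a=2
P0.a=2 P0.b=0 P1.a=0
P0.a=2 P0.b=0 P1.a=2
P0.a=2 P0.b=2 P1.a=0
P0.a=2 P0.b=2 P1.a=2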